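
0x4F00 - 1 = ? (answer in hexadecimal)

0x4EFF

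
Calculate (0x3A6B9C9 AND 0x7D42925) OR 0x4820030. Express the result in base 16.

0x7862931

0x3A6B9C9 AND 0x7D42925 = 0x3842901.
Then OR with 0x4820030.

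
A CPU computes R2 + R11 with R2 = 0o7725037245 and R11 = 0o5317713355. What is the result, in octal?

0o15244752622

Add column by column in base 8, right to left:
  5+5 = 2 carry 1
  4+5+1 = 2 carry 1
  2+3+1 = 6
  7+3 = 2 carry 1
  3+1+1 = 5
  0+7 = 7
  5+7 = 4 carry 1
  2+1+1 = 4
  7+3 = 2 carry 1
  7+5+1 = 5 carry 1
  final carry 1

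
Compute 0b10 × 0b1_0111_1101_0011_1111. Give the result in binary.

0b101111101001111110

Multiply each base-2 digit by 2, carrying:
  1×2 = 2 → write 0 carry 1
  1×2+1 = 3 → write 1 carry 1
  1×2+1 = 3 → write 1 carry 1
  1×2+1 = 3 → write 1 carry 1
  1×2+1 = 3 → write 1 carry 1
  1×2+1 = 3 → write 1 carry 1
  0×2+1 = 1 → write 1
  0×2 = 0 → write 0
  1×2 = 2 → write 0 carry 1
  0×2+1 = 1 → write 1
  1×2 = 2 → write 0 carry 1
  1×2+1 = 3 → write 1 carry 1
  1×2+1 = 3 → write 1 carry 1
  1×2+1 = 3 → write 1 carry 1
  1×2+1 = 3 → write 1 carry 1
  0×2+1 = 1 → write 1
  1×2 = 2 → write 0 carry 1
  remaining carry: 1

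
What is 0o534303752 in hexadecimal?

0x57187EA

Each octal digit is 3 bits: 5=101 3=011 4=100 3=011 0=000 3=011 7=111 5=101 2=010.
Group the bits into nibbles: 0101 0111 0001 1000 0111 1110 1010 → 57187EA.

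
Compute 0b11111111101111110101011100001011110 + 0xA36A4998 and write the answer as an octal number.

0b11111111101111110101011100001011110 = 0o377576534136 in octal.
0xA36A4998 = 0o24332444630 in octal.
Add column by column in base 8, right to left:
  6+0 = 6
  3+3 = 6
  1+6 = 7
  4+4 = 0 carry 1
  3+4+1 = 0 carry 1
  5+4+1 = 2 carry 1
  6+2+1 = 1 carry 1
  7+3+1 = 3 carry 1
  5+3+1 = 1 carry 1
  7+4+1 = 4 carry 1
  7+2+1 = 2 carry 1
  3+0+1 = 4

0o424131200766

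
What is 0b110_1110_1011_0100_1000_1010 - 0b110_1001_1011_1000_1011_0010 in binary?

0b1001111101111011000

Subtract column by column in base 2:
  0-0 → 0
  1-1 → 0
  0-0 → 0
  1-0 → 1
  0-1 → 1 (borrow)
  0-1-1 → 0 (borrow)
  0-0-1 → 1 (borrow)
  1-1-1 → 1 (borrow)
  0-0-1 → 1 (borrow)
  0-0-1 → 1 (borrow)
  1-0-1 → 0
  0-1 → 1 (borrow)
  1-1-1 → 1 (borrow)
  1-1-1 → 1 (borrow)
  0-0-1 → 1 (borrow)
  1-1-1 → 1 (borrow)
  0-1-1 → 0 (borrow)
  1-0-1 → 0
  1-0 → 1
  1-1 → 0
  0-0 → 0
  1-1 → 0
  1-1 → 0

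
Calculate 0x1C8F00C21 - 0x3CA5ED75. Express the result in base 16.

0x18C4A1EAC

Subtract column by column in base 16:
  1-5 → C (borrow)
  2-7-1 → A (borrow)
  C-D-1 → E (borrow)
  0-E-1 → 1 (borrow)
  0-5-1 → A (borrow)
  F-A-1 → 4
  8-C → C (borrow)
  C-3-1 → 8
  1-0 → 1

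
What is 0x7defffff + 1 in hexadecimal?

0x7df00000

The trailing 5 digits are F (max in base 16), so adding 1 cascades: they roll to 0 and the next digit up increments.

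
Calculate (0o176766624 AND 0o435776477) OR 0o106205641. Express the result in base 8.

0o136767665

0o176766624 AND 0o435776477 = 0o034766424.
Then OR with 0o106205641.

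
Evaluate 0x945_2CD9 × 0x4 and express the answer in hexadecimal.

0x2514B364

Multiply each base-16 digit by 4, carrying:
  9×4 = 36 → write 4 carry 2
  D×4+2 = 54 → write 6 carry 3
  C×4+3 = 51 → write 3 carry 3
  2×4+3 = 11 → write B
  5×4 = 20 → write 4 carry 1
  4×4+1 = 17 → write 1 carry 1
  9×4+1 = 37 → write 5 carry 2
  remaining carry: 2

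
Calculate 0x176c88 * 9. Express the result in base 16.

Multiply each base-16 digit by 9, carrying:
  8×9 = 72 → write 8 carry 4
  8×9+4 = 76 → write c carry 4
  c×9+4 = 112 → write 0 carry 7
  6×9+7 = 61 → write d carry 3
  7×9+3 = 66 → write 2 carry 4
  1×9+4 = 13 → write d

0xd2d0c8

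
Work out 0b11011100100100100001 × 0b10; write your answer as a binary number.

0b110111001001001000010

Multiply each base-2 digit by 2, carrying:
  1×2 = 2 → write 0 carry 1
  0×2+1 = 1 → write 1
  0×2 = 0 → write 0
  0×2 = 0 → write 0
  0×2 = 0 → write 0
  1×2 = 2 → write 0 carry 1
  0×2+1 = 1 → write 1
  0×2 = 0 → write 0
  1×2 = 2 → write 0 carry 1
  0×2+1 = 1 → write 1
  0×2 = 0 → write 0
  1×2 = 2 → write 0 carry 1
  0×2+1 = 1 → write 1
  0×2 = 0 → write 0
  1×2 = 2 → write 0 carry 1
  1×2+1 = 3 → write 1 carry 1
  1×2+1 = 3 → write 1 carry 1
  0×2+1 = 1 → write 1
  1×2 = 2 → write 0 carry 1
  1×2+1 = 3 → write 1 carry 1
  remaining carry: 1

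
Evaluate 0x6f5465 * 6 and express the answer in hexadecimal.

Multiply each base-16 digit by 6, carrying:
  5×6 = 30 → write e carry 1
  6×6+1 = 37 → write 5 carry 2
  4×6+2 = 26 → write a carry 1
  5×6+1 = 31 → write f carry 1
  f×6+1 = 91 → write b carry 5
  6×6+5 = 41 → write 9 carry 2
  remaining carry: 2

0x29bfa5e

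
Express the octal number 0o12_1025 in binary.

0b1010001000010101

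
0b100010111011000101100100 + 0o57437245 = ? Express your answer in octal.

0b100010111011000101100100 = 0o42730544 in octal.
Add column by column in base 8, right to left:
  4+5 = 1 carry 1
  4+4+1 = 1 carry 1
  5+2+1 = 0 carry 1
  0+7+1 = 0 carry 1
  3+3+1 = 7
  7+4 = 3 carry 1
  2+7+1 = 2 carry 1
  4+5+1 = 2 carry 1
  final carry 1

0o122370011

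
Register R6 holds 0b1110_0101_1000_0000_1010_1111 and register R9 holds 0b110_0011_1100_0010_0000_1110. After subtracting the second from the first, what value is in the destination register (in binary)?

0b100000011011111010100001

Subtract column by column in base 2:
  1-0 → 1
  1-1 → 0
  1-1 → 0
  1-1 → 0
  0-0 → 0
  1-0 → 1
  0-0 → 0
  1-0 → 1
  0-0 → 0
  0-1 → 1 (borrow)
  0-0-1 → 1 (borrow)
  0-0-1 → 1 (borrow)
  0-0-1 → 1 (borrow)
  0-0-1 → 1 (borrow)
  0-1-1 → 0 (borrow)
  1-1-1 → 1 (borrow)
  1-1-1 → 1 (borrow)
  0-1-1 → 0 (borrow)
  1-0-1 → 0
  0-0 → 0
  0-0 → 0
  1-1 → 0
  1-1 → 0
  1-0 → 1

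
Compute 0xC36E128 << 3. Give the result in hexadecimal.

0x61B70940

3 bits is not a whole number of base-16 digits; in binary: 1100001101101110000100101000 << 3 = 1100001101101110000100101000000.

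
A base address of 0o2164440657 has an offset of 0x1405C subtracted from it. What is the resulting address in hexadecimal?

0x11D10153

0o2164440657 = 0x11D241AF in hexadecimal.
Subtract column by column in base 16:
  F-C → 3
  A-5 → 5
  1-0 → 1
  4-4 → 0
  2-1 → 1
  D-0 → D
  1-0 → 1
  1-0 → 1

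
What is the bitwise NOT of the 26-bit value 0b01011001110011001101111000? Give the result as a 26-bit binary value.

Invert each bit: 01011001110011001101111000 → 10100110001100110010000111.

0b10100110001100110010000111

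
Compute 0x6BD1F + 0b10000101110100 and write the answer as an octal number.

0o1557223

0x6BD1F = 0o1536437 in octal.
0b10000101110100 = 0o20564 in octal.
Add column by column in base 8, right to left:
  7+4 = 3 carry 1
  3+6+1 = 2 carry 1
  4+5+1 = 2 carry 1
  6+0+1 = 7
  3+2 = 5
  5+0 = 5
  1+0 = 1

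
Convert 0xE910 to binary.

Expand each hex digit to 4 bits: E=1110 9=1001 1=0001 0=0000.

0b1110100100010000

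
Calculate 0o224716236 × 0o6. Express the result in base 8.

0o1575325664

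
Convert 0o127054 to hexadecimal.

0xAE2C

Each octal digit is 3 bits: 1=001 2=010 7=111 0=000 5=101 4=100.
Group the bits into nibbles: 1010 1110 0010 1100 → AE2C.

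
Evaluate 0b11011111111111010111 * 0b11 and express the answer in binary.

Multiply each base-2 digit by 3, carrying:
  1×3 = 3 → write 1 carry 1
  1×3+1 = 4 → write 0 carry 2
  1×3+2 = 5 → write 1 carry 2
  0×3+2 = 2 → write 0 carry 1
  1×3+1 = 4 → write 0 carry 2
  0×3+2 = 2 → write 0 carry 1
  1×3+1 = 4 → write 0 carry 2
  1×3+2 = 5 → write 1 carry 2
  1×3+2 = 5 → write 1 carry 2
  1×3+2 = 5 → write 1 carry 2
  1×3+2 = 5 → write 1 carry 2
  1×3+2 = 5 → write 1 carry 2
  1×3+2 = 5 → write 1 carry 2
  1×3+2 = 5 → write 1 carry 2
  1×3+2 = 5 → write 1 carry 2
  1×3+2 = 5 → write 1 carry 2
  1×3+2 = 5 → write 1 carry 2
  0×3+2 = 2 → write 0 carry 1
  1×3+1 = 4 → write 0 carry 2
  1×3+2 = 5 → write 1 carry 2
  remaining carry: 10

0b1010011111111110000101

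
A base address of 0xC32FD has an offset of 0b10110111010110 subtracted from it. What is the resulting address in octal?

0xC32FD = 0o3031375 in octal.
0b10110111010110 = 0o26726 in octal.
Subtract column by column in base 8:
  5-6 → 7 (borrow)
  7-2-1 → 4
  3-7 → 4 (borrow)
  1-6-1 → 2 (borrow)
  3-2-1 → 0
  0-0 → 0
  3-0 → 3

0o3002447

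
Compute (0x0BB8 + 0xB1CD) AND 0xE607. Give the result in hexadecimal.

Add column by column in base 16, right to left:
  8+D = 5 carry 1
  B+C+1 = 8 carry 1
  B+1+1 = D
  0+B = B
Sum = 0xBD85; now AND with 0xE607:
  B&E=A, D&6=4, 8&0=0, 5&7=5

0xA405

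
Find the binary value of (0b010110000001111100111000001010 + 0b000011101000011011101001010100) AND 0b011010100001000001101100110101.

0b11000100000000000100000010100

Add column by column in base 2, right to left:
  0+0 = 0
  1+0 = 1
  0+1 = 1
  1+0 = 1
  0+1 = 1
  0+0 = 0
  0+1 = 1
  0+0 = 0
  0+0 = 0
  1+1 = 0 carry 1
  1+0+1 = 0 carry 1
  1+1+1 = 1 carry 1
  0+1+1 = 0 carry 1
  0+1+1 = 0 carry 1
  1+0+1 = 0 carry 1
  1+1+1 = 1 carry 1
  1+1+1 = 1 carry 1
  1+0+1 = 0 carry 1
  1+0+1 = 0 carry 1
  0+0+1 = 1
  0+0 = 0
  0+1 = 1
  0+0 = 0
  0+1 = 1
  0+1 = 1
  1+1 = 0 carry 1
  1+0+1 = 0 carry 1
  0+0+1 = 1
  1+0 = 1
Sum = 0b11001101010011000100001011110; now AND with 0b011010100001000001101100110101:
  011001101010011000100001011110
& 011010100001000001101100110101
= 011000100000000000100000010100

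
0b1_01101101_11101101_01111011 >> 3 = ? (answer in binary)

0b1011011011110110101111

Right shift by 3: drop the 3 least-significant bits.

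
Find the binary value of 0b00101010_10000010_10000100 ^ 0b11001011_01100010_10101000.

XOR bit by bit (1 where the bits differ):
  001010101000001010000100
^ 110010110110001010101000
= 111000011110000000101100

0b111000011110000000101100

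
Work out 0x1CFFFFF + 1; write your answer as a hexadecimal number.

The trailing 5 digits are F (max in base 16), so adding 1 cascades: they roll to 0 and the next digit up increments.

0x1D00000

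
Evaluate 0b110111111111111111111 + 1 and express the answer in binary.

0b111000000000000000000

The trailing 18 digits are 1 (max in base 2), so adding 1 cascades: they roll to 0 and the next digit up increments.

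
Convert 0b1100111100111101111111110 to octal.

Group the bits in threes: 001 100 111 100 111 101 111 111 110 → 147475776.

0o147475776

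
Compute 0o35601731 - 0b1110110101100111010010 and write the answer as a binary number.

0o35601731 = 0b11101110000001111011001 in binary.
Subtract column by column in base 2:
  1-0 → 1
  0-1 → 1 (borrow)
  0-0-1 → 1 (borrow)
  1-0-1 → 0
  1-1 → 0
  0-0 → 0
  1-1 → 0
  1-1 → 0
  1-1 → 0
  1-0 → 1
  0-0 → 0
  0-1 → 1 (borrow)
  0-1-1 → 0 (borrow)
  0-0-1 → 1 (borrow)
  0-1-1 → 0 (borrow)
  0-0-1 → 1 (borrow)
  1-1-1 → 1 (borrow)
  1-1-1 → 1 (borrow)
  1-0-1 → 0
  0-1 → 1 (borrow)
  1-1-1 → 1 (borrow)
  1-1-1 → 1 (borrow)
  1-0-1 → 0

0b1110111010101000000111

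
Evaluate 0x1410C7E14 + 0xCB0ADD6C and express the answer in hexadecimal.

0x20C175B80

Add column by column in base 16, right to left:
  4+C = 0 carry 1
  1+6+1 = 8
  E+D = B carry 1
  7+D+1 = 5 carry 1
  C+A+1 = 7 carry 1
  0+0+1 = 1
  1+B = C
  4+C = 0 carry 1
  1+0+1 = 2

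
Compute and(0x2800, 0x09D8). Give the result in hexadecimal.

0x0800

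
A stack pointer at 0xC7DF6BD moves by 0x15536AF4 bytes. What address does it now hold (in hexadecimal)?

Add column by column in base 16, right to left:
  D+4 = 1 carry 1
  B+F+1 = B carry 1
  6+A+1 = 1 carry 1
  F+6+1 = 6 carry 1
  D+3+1 = 1 carry 1
  7+5+1 = D
  C+5 = 1 carry 1
  0+1+1 = 2

0x21D161B1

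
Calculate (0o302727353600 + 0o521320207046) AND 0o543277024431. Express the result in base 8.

Add column by column in base 8, right to left:
  0+6 = 6
  0+4 = 4
  6+0 = 6
  3+7 = 2 carry 1
  5+0+1 = 6
  3+2 = 5
  7+0 = 7
  2+2 = 4
  7+3 = 2 carry 1
  2+1+1 = 4
  0+2 = 2
  3+5 = 0 carry 1
  final carry 1
Sum = 0o1024247562646; now AND with 0o543277024431:
  1&0=0, 0&5=0, 2&4=0, 4&3=0, 2&2=2, 4&7=4, 7&7=7, 5&0=0, 6&2=2, 2&4=0, 6&4=4, 4&3=0, 6&1=0

0o247020400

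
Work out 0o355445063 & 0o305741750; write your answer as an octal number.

0o305441040

AND each oct digit independently (no carries):
  3&3=3, 5&0=0, 5&5=5, 4&7=4, 4&4=4, 5&1=1, 0&7=0, 6&5=4, 3&0=0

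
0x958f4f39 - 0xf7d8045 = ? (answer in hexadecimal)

0x8611cef4

Subtract column by column in base 16:
  9-5 → 4
  3-4 → f (borrow)
  f-0-1 → e
  4-8 → c (borrow)
  f-d-1 → 1
  8-7 → 1
  5-f → 6 (borrow)
  9-0-1 → 8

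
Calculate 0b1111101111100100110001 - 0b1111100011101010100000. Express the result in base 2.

Subtract column by column in base 2:
  1-0 → 1
  0-0 → 0
  0-0 → 0
  0-0 → 0
  1-0 → 1
  1-1 → 0
  0-0 → 0
  0-1 → 1 (borrow)
  1-0-1 → 0
  0-1 → 1 (borrow)
  0-0-1 → 1 (borrow)
  1-1-1 → 1 (borrow)
  1-1-1 → 1 (borrow)
  1-1-1 → 1 (borrow)
  1-0-1 → 0
  1-0 → 1
  0-0 → 0
  1-1 → 0
  1-1 → 0
  1-1 → 0
  1-1 → 0
  1-1 → 0

0b1011111010010001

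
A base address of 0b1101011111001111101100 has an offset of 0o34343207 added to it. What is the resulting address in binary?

0b101001111011101001110011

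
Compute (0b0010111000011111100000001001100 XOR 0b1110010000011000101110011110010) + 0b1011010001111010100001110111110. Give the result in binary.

0b10111111010000001110000001111100

First 0b0010111000011111100000001001100 XOR 0b1110010000011000101110011110010 = 0b1100101000000111001110010111110.
Add column by column in base 2, right to left:
  0+0 = 0
  1+1 = 0 carry 1
  1+1+1 = 1 carry 1
  1+1+1 = 1 carry 1
  1+1+1 = 1 carry 1
  1+1+1 = 1 carry 1
  0+0+1 = 1
  1+1 = 0 carry 1
  0+1+1 = 0 carry 1
  0+1+1 = 0 carry 1
  1+0+1 = 0 carry 1
  1+0+1 = 0 carry 1
  1+0+1 = 0 carry 1
  0+0+1 = 1
  0+1 = 1
  1+0 = 1
  1+1 = 0 carry 1
  1+0+1 = 0 carry 1
  0+1+1 = 0 carry 1
  0+1+1 = 0 carry 1
  0+1+1 = 0 carry 1
  0+1+1 = 0 carry 1
  0+0+1 = 1
  0+0 = 0
  1+0 = 1
  0+1 = 1
  1+0 = 1
  0+1 = 1
  0+1 = 1
  1+0 = 1
  1+1 = 0 carry 1
  final carry 1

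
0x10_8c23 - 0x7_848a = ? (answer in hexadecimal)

Subtract column by column in base 16:
  3-a → 9 (borrow)
  2-8-1 → 9 (borrow)
  c-4-1 → 7
  8-8 → 0
  0-7 → 9 (borrow)
  1-0-1 → 0

0x90799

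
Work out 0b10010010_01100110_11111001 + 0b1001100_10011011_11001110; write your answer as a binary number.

0b110111110000001011000111

Add column by column in base 2, right to left:
  1+0 = 1
  0+1 = 1
  0+1 = 1
  1+1 = 0 carry 1
  1+0+1 = 0 carry 1
  1+0+1 = 0 carry 1
  1+1+1 = 1 carry 1
  1+1+1 = 1 carry 1
  0+1+1 = 0 carry 1
  1+1+1 = 1 carry 1
  1+0+1 = 0 carry 1
  0+1+1 = 0 carry 1
  0+1+1 = 0 carry 1
  1+0+1 = 0 carry 1
  1+0+1 = 0 carry 1
  0+1+1 = 0 carry 1
  0+0+1 = 1
  1+0 = 1
  0+1 = 1
  0+1 = 1
  1+0 = 1
  0+0 = 0
  0+1 = 1
  1+0 = 1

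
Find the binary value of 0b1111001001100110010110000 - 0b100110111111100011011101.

Subtract column by column in base 2:
  0-1 → 1 (borrow)
  0-0-1 → 1 (borrow)
  0-1-1 → 0 (borrow)
  0-1-1 → 0 (borrow)
  1-1-1 → 1 (borrow)
  1-0-1 → 0
  0-1 → 1 (borrow)
  1-1-1 → 1 (borrow)
  0-0-1 → 1 (borrow)
  0-0-1 → 1 (borrow)
  1-0-1 → 0
  1-1 → 0
  0-1 → 1 (borrow)
  0-1-1 → 0 (borrow)
  1-1-1 → 1 (borrow)
  1-1-1 → 1 (borrow)
  0-1-1 → 0 (borrow)
  0-1-1 → 0 (borrow)
  1-0-1 → 0
  0-1 → 1 (borrow)
  0-1-1 → 0 (borrow)
  1-0-1 → 0
  1-0 → 1
  1-1 → 0
  1-0 → 1

0b1010010001101001111010011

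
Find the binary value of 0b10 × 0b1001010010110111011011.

Multiply each base-2 digit by 2, carrying:
  1×2 = 2 → write 0 carry 1
  1×2+1 = 3 → write 1 carry 1
  0×2+1 = 1 → write 1
  1×2 = 2 → write 0 carry 1
  1×2+1 = 3 → write 1 carry 1
  0×2+1 = 1 → write 1
  1×2 = 2 → write 0 carry 1
  1×2+1 = 3 → write 1 carry 1
  1×2+1 = 3 → write 1 carry 1
  0×2+1 = 1 → write 1
  1×2 = 2 → write 0 carry 1
  1×2+1 = 3 → write 1 carry 1
  0×2+1 = 1 → write 1
  1×2 = 2 → write 0 carry 1
  0×2+1 = 1 → write 1
  0×2 = 0 → write 0
  1×2 = 2 → write 0 carry 1
  0×2+1 = 1 → write 1
  1×2 = 2 → write 0 carry 1
  0×2+1 = 1 → write 1
  0×2 = 0 → write 0
  1×2 = 2 → write 0 carry 1
  remaining carry: 1

0b10010100101101110110110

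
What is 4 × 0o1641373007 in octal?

Multiply each base-8 digit by 4, carrying:
  7×4 = 28 → write 4 carry 3
  0×4+3 = 3 → write 3
  0×4 = 0 → write 0
  3×4 = 12 → write 4 carry 1
  7×4+1 = 29 → write 5 carry 3
  3×4+3 = 15 → write 7 carry 1
  1×4+1 = 5 → write 5
  4×4 = 16 → write 0 carry 2
  6×4+2 = 26 → write 2 carry 3
  1×4+3 = 7 → write 7

0o7205754034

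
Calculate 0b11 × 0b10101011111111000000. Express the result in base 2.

Multiply each base-2 digit by 3, carrying:
  0×3 = 0 → write 0
  0×3 = 0 → write 0
  0×3 = 0 → write 0
  0×3 = 0 → write 0
  0×3 = 0 → write 0
  0×3 = 0 → write 0
  1×3 = 3 → write 1 carry 1
  1×3+1 = 4 → write 0 carry 2
  1×3+2 = 5 → write 1 carry 2
  1×3+2 = 5 → write 1 carry 2
  1×3+2 = 5 → write 1 carry 2
  1×3+2 = 5 → write 1 carry 2
  1×3+2 = 5 → write 1 carry 2
  1×3+2 = 5 → write 1 carry 2
  0×3+2 = 2 → write 0 carry 1
  1×3+1 = 4 → write 0 carry 2
  0×3+2 = 2 → write 0 carry 1
  1×3+1 = 4 → write 0 carry 2
  0×3+2 = 2 → write 0 carry 1
  1×3+1 = 4 → write 0 carry 2
  remaining carry: 10

0b1000000011111101000000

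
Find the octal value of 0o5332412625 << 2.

2 bits is not a whole number of base-8 digits; in binary: 101011011010100001010110010101 << 2 = 10101101101010000101011001010100.

0o25552053124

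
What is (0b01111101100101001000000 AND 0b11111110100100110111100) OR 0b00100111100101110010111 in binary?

0b01111101100101001000000 AND 0b11111110100100110111100 = 0b01111100100100000000000.
Then OR with 0b00100111100101110010111.

0b1111111100101110010111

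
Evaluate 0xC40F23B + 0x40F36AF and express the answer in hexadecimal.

0x105028EA

Add column by column in base 16, right to left:
  B+F = A carry 1
  3+A+1 = E
  2+6 = 8
  F+3 = 2 carry 1
  0+F+1 = 0 carry 1
  4+0+1 = 5
  C+4 = 0 carry 1
  final carry 1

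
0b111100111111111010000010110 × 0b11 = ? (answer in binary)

0b10110110111111101110001000010

Multiply each base-2 digit by 3, carrying:
  0×3 = 0 → write 0
  1×3 = 3 → write 1 carry 1
  1×3+1 = 4 → write 0 carry 2
  0×3+2 = 2 → write 0 carry 1
  1×3+1 = 4 → write 0 carry 2
  0×3+2 = 2 → write 0 carry 1
  0×3+1 = 1 → write 1
  0×3 = 0 → write 0
  0×3 = 0 → write 0
  0×3 = 0 → write 0
  1×3 = 3 → write 1 carry 1
  0×3+1 = 1 → write 1
  1×3 = 3 → write 1 carry 1
  1×3+1 = 4 → write 0 carry 2
  1×3+2 = 5 → write 1 carry 2
  1×3+2 = 5 → write 1 carry 2
  1×3+2 = 5 → write 1 carry 2
  1×3+2 = 5 → write 1 carry 2
  1×3+2 = 5 → write 1 carry 2
  1×3+2 = 5 → write 1 carry 2
  1×3+2 = 5 → write 1 carry 2
  0×3+2 = 2 → write 0 carry 1
  0×3+1 = 1 → write 1
  1×3 = 3 → write 1 carry 1
  1×3+1 = 4 → write 0 carry 2
  1×3+2 = 5 → write 1 carry 2
  1×3+2 = 5 → write 1 carry 2
  remaining carry: 10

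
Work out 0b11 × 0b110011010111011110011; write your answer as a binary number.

0b10011010000110011011001

Multiply each base-2 digit by 3, carrying:
  1×3 = 3 → write 1 carry 1
  1×3+1 = 4 → write 0 carry 2
  0×3+2 = 2 → write 0 carry 1
  0×3+1 = 1 → write 1
  1×3 = 3 → write 1 carry 1
  1×3+1 = 4 → write 0 carry 2
  1×3+2 = 5 → write 1 carry 2
  1×3+2 = 5 → write 1 carry 2
  0×3+2 = 2 → write 0 carry 1
  1×3+1 = 4 → write 0 carry 2
  1×3+2 = 5 → write 1 carry 2
  1×3+2 = 5 → write 1 carry 2
  0×3+2 = 2 → write 0 carry 1
  1×3+1 = 4 → write 0 carry 2
  0×3+2 = 2 → write 0 carry 1
  1×3+1 = 4 → write 0 carry 2
  1×3+2 = 5 → write 1 carry 2
  0×3+2 = 2 → write 0 carry 1
  0×3+1 = 1 → write 1
  1×3 = 3 → write 1 carry 1
  1×3+1 = 4 → write 0 carry 2
  remaining carry: 10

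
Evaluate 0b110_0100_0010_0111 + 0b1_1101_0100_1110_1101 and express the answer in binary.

Add column by column in base 2, right to left:
  1+1 = 0 carry 1
  1+0+1 = 0 carry 1
  1+1+1 = 1 carry 1
  0+1+1 = 0 carry 1
  0+0+1 = 1
  1+1 = 0 carry 1
  0+1+1 = 0 carry 1
  0+1+1 = 0 carry 1
  0+0+1 = 1
  0+0 = 0
  1+1 = 0 carry 1
  0+0+1 = 1
  0+1 = 1
  1+0 = 1
  1+1 = 0 carry 1
  0+1+1 = 0 carry 1
  0+1+1 = 0 carry 1
  final carry 1

0b100011100100010100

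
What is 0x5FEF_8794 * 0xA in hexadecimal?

0x3BF5B4BC8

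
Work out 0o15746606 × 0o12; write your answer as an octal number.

Multiply each base-8 digit by 10, carrying:
  6×10 = 60 → write 4 carry 7
  0×10+7 = 7 → write 7
  6×10 = 60 → write 4 carry 7
  6×10+7 = 67 → write 3 carry 8
  4×10+8 = 48 → write 0 carry 6
  7×10+6 = 76 → write 4 carry 9
  5×10+9 = 59 → write 3 carry 7
  1×10+7 = 17 → write 1 carry 2
  remaining carry: 2

0o213403474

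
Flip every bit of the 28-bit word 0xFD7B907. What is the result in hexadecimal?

Each hex digit d becomes F−d:
  F→0, D→2, 7→8, B→4, 9→6, 0→F, 7→8

0x02846F8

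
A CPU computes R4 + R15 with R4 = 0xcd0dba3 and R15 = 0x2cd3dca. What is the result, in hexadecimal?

0xf9e196d

Add column by column in base 16, right to left:
  3+a = d
  a+c = 6 carry 1
  b+d+1 = 9 carry 1
  d+3+1 = 1 carry 1
  0+d+1 = e
  d+c = 9 carry 1
  c+2+1 = f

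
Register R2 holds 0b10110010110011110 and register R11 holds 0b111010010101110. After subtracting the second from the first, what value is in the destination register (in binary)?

0b1111000011110000

Subtract column by column in base 2:
  0-0 → 0
  1-1 → 0
  1-1 → 0
  1-1 → 0
  1-0 → 1
  0-1 → 1 (borrow)
  0-0-1 → 1 (borrow)
  1-1-1 → 1 (borrow)
  1-0-1 → 0
  0-0 → 0
  1-1 → 0
  0-0 → 0
  0-1 → 1 (borrow)
  1-1-1 → 1 (borrow)
  1-1-1 → 1 (borrow)
  0-0-1 → 1 (borrow)
  1-0-1 → 0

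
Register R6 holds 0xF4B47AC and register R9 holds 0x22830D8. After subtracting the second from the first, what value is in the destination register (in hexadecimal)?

Subtract column by column in base 16:
  C-8 → 4
  A-D → D (borrow)
  7-0-1 → 6
  4-3 → 1
  B-8 → 3
  4-2 → 2
  F-2 → D

0xD2316D4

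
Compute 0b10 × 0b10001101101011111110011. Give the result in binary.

0b100011011010111111100110

Multiply each base-2 digit by 2, carrying:
  1×2 = 2 → write 0 carry 1
  1×2+1 = 3 → write 1 carry 1
  0×2+1 = 1 → write 1
  0×2 = 0 → write 0
  1×2 = 2 → write 0 carry 1
  1×2+1 = 3 → write 1 carry 1
  1×2+1 = 3 → write 1 carry 1
  1×2+1 = 3 → write 1 carry 1
  1×2+1 = 3 → write 1 carry 1
  1×2+1 = 3 → write 1 carry 1
  1×2+1 = 3 → write 1 carry 1
  0×2+1 = 1 → write 1
  1×2 = 2 → write 0 carry 1
  0×2+1 = 1 → write 1
  1×2 = 2 → write 0 carry 1
  1×2+1 = 3 → write 1 carry 1
  0×2+1 = 1 → write 1
  1×2 = 2 → write 0 carry 1
  1×2+1 = 3 → write 1 carry 1
  0×2+1 = 1 → write 1
  0×2 = 0 → write 0
  0×2 = 0 → write 0
  1×2 = 2 → write 0 carry 1
  remaining carry: 1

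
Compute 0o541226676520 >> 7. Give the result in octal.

0o2605133372

7 bits is not a whole number of base-8 digits; in binary: 101100001010010110110111110101010000 >> 7 = 10110000101001011011011111010.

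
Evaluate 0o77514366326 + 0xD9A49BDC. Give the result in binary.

0o77514366326 = 0b111111101001100011110110011010110 in binary.
0xD9A49BDC = 0b11011001101001001001101111011100 in binary.
Add column by column in base 2, right to left:
  0+0 = 0
  1+0 = 1
  1+1 = 0 carry 1
  0+1+1 = 0 carry 1
  1+1+1 = 1 carry 1
  0+0+1 = 1
  1+1 = 0 carry 1
  1+1+1 = 1 carry 1
  0+1+1 = 0 carry 1
  0+1+1 = 0 carry 1
  1+0+1 = 0 carry 1
  1+1+1 = 1 carry 1
  0+1+1 = 0 carry 1
  1+0+1 = 0 carry 1
  1+0+1 = 0 carry 1
  1+1+1 = 1 carry 1
  1+0+1 = 0 carry 1
  0+0+1 = 1
  0+1 = 1
  0+0 = 0
  1+0 = 1
  1+1 = 0 carry 1
  0+0+1 = 1
  0+1 = 1
  1+1 = 0 carry 1
  0+0+1 = 1
  1+0 = 1
  1+1 = 0 carry 1
  1+1+1 = 1 carry 1
  1+0+1 = 0 carry 1
  1+1+1 = 1 carry 1
  1+1+1 = 1 carry 1
  1+0+1 = 0 carry 1
  final carry 1

0b1011010110110101101000100010110010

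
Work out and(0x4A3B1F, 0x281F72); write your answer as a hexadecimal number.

0x081B12

AND each hex digit independently (no carries):
  4&2=0, A&8=8, 3&1=1, B&F=B, 1&7=1, F&2=2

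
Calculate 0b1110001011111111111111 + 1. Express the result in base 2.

The trailing 14 digits are 1 (max in base 2), so adding 1 cascades: they roll to 0 and the next digit up increments.

0b1110001100000000000000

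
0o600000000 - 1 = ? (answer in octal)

The trailing 8 digits are 0, so subtracting 1 borrows through: they become 7 and the next digit up decrements.

0o577777777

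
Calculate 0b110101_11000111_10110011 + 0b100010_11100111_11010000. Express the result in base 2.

0b10110001010111110000011

Add column by column in base 2, right to left:
  1+0 = 1
  1+0 = 1
  0+0 = 0
  0+0 = 0
  1+1 = 0 carry 1
  1+0+1 = 0 carry 1
  0+1+1 = 0 carry 1
  1+1+1 = 1 carry 1
  1+1+1 = 1 carry 1
  1+1+1 = 1 carry 1
  1+1+1 = 1 carry 1
  0+0+1 = 1
  0+0 = 0
  0+1 = 1
  1+1 = 0 carry 1
  1+1+1 = 1 carry 1
  1+0+1 = 0 carry 1
  0+1+1 = 0 carry 1
  1+0+1 = 0 carry 1
  0+0+1 = 1
  1+0 = 1
  1+1 = 0 carry 1
  final carry 1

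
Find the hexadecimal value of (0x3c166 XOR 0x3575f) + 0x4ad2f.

0x54368

First 0x3c166 XOR 0x3575f = 0x09639.
Add column by column in base 16, right to left:
  9+f = 8 carry 1
  3+2+1 = 6
  6+d = 3 carry 1
  9+a+1 = 4 carry 1
  0+4+1 = 5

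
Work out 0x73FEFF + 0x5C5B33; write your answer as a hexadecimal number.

0xD05A32

Add column by column in base 16, right to left:
  F+3 = 2 carry 1
  F+3+1 = 3 carry 1
  E+B+1 = A carry 1
  F+5+1 = 5 carry 1
  3+C+1 = 0 carry 1
  7+5+1 = D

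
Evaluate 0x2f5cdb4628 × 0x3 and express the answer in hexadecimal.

Multiply each base-16 digit by 3, carrying:
  8×3 = 24 → write 8 carry 1
  2×3+1 = 7 → write 7
  6×3 = 18 → write 2 carry 1
  4×3+1 = 13 → write d
  b×3 = 33 → write 1 carry 2
  d×3+2 = 41 → write 9 carry 2
  c×3+2 = 38 → write 6 carry 2
  5×3+2 = 17 → write 1 carry 1
  f×3+1 = 46 → write e carry 2
  2×3+2 = 8 → write 8

0x8e1691d278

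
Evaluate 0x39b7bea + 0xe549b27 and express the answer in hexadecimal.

0x11f01711

Add column by column in base 16, right to left:
  a+7 = 1 carry 1
  e+2+1 = 1 carry 1
  b+b+1 = 7 carry 1
  7+9+1 = 1 carry 1
  b+4+1 = 0 carry 1
  9+5+1 = f
  3+e = 1 carry 1
  final carry 1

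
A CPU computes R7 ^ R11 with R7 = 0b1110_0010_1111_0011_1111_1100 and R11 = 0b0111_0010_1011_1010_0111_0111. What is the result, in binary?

0b100100000100100110001011

XOR bit by bit (1 where the bits differ):
  111000101111001111111100
^ 011100101011101001110111
= 100100000100100110001011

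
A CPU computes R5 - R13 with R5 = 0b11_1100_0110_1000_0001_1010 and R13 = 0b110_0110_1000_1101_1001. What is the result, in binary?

0b1101011111111101000001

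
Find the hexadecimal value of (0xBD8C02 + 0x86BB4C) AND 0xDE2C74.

0x440444

Add column by column in base 16, right to left:
  2+C = E
  0+4 = 4
  C+B = 7 carry 1
  8+B+1 = 4 carry 1
  D+6+1 = 4 carry 1
  B+8+1 = 4 carry 1
  final carry 1
Sum = 0x144474E; now AND with 0xDE2C74:
  1&0=0, 4&D=4, 4&E=4, 4&2=0, 7&C=4, 4&7=4, E&4=4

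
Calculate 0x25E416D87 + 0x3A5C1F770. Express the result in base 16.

0x6040364F7

Add column by column in base 16, right to left:
  7+0 = 7
  8+7 = F
  D+7 = 4 carry 1
  6+F+1 = 6 carry 1
  1+1+1 = 3
  4+C = 0 carry 1
  E+5+1 = 4 carry 1
  5+A+1 = 0 carry 1
  2+3+1 = 6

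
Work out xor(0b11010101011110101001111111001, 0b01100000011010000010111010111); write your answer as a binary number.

0b10110101000100101011000101110

XOR bit by bit (1 where the bits differ):
  11010101011110101001111111001
^ 01100000011010000010111010111
= 10110101000100101011000101110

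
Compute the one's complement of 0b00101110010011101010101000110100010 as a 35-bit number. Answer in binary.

Invert each bit: 00101110010011101010101000110100010 → 11010001101100010101010111001011101.

0b11010001101100010101010111001011101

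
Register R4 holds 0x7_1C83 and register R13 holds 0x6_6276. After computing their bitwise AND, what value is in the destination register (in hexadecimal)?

0x60002

AND each hex digit independently (no carries):
  7&6=6, 1&6=0, C&2=0, 8&7=0, 3&6=2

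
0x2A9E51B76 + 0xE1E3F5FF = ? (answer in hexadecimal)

0x38BC91175

Add column by column in base 16, right to left:
  6+F = 5 carry 1
  7+F+1 = 7 carry 1
  B+5+1 = 1 carry 1
  1+F+1 = 1 carry 1
  5+3+1 = 9
  E+E = C carry 1
  9+1+1 = B
  A+E = 8 carry 1
  2+0+1 = 3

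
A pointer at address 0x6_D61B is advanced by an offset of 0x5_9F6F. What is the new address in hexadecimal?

Add column by column in base 16, right to left:
  B+F = A carry 1
  1+6+1 = 8
  6+F = 5 carry 1
  D+9+1 = 7 carry 1
  6+5+1 = C

0xC758A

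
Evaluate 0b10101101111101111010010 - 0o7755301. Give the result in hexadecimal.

0x372111

0b10101101111101111010010 = 0x56FBD2 in hexadecimal.
0o7755301 = 0x1FDAC1 in hexadecimal.
Subtract column by column in base 16:
  2-1 → 1
  D-C → 1
  B-A → 1
  F-D → 2
  6-F → 7 (borrow)
  5-1-1 → 3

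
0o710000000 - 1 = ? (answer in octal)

0o707777777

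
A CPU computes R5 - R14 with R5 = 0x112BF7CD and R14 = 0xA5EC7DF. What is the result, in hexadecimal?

0x6CD2FEE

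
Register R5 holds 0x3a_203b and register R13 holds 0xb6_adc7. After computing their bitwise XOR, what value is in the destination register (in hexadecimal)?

0x8c8dfc

XOR each hex digit independently (no carries):
  3^b=8, a^6=c, 2^a=8, 0^d=d, 3^c=f, b^7=c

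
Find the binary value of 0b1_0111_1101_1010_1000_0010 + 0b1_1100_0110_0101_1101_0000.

Add column by column in base 2, right to left:
  0+0 = 0
  1+0 = 1
  0+0 = 0
  0+0 = 0
  0+1 = 1
  0+0 = 0
  0+1 = 1
  1+1 = 0 carry 1
  0+1+1 = 0 carry 1
  1+0+1 = 0 carry 1
  0+1+1 = 0 carry 1
  1+0+1 = 0 carry 1
  1+0+1 = 0 carry 1
  0+1+1 = 0 carry 1
  1+1+1 = 1 carry 1
  1+0+1 = 0 carry 1
  1+0+1 = 0 carry 1
  1+0+1 = 0 carry 1
  1+1+1 = 1 carry 1
  0+1+1 = 0 carry 1
  1+1+1 = 1 carry 1
  final carry 1

0b1101000100000001010010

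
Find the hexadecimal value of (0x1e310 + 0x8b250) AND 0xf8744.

Add column by column in base 16, right to left:
  0+0 = 0
  1+5 = 6
  3+2 = 5
  e+b = 9 carry 1
  1+8+1 = a
Sum = 0xa9560; now AND with 0xf8744:
  a&f=a, 9&8=8, 5&7=5, 6&4=4, 0&4=0

0xa8540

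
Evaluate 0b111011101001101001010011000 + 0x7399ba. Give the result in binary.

0b111111010000110110001010010

0x7399ba = 0b11100111001100110111010 in binary.
Add column by column in base 2, right to left:
  0+0 = 0
  0+1 = 1
  0+0 = 0
  1+1 = 0 carry 1
  1+1+1 = 1 carry 1
  0+1+1 = 0 carry 1
  0+0+1 = 1
  1+1 = 0 carry 1
  0+1+1 = 0 carry 1
  1+0+1 = 0 carry 1
  0+0+1 = 1
  0+1 = 1
  1+1 = 0 carry 1
  0+0+1 = 1
  1+0 = 1
  1+1 = 0 carry 1
  0+1+1 = 0 carry 1
  0+1+1 = 0 carry 1
  1+0+1 = 0 carry 1
  0+0+1 = 1
  1+1 = 0 carry 1
  1+1+1 = 1 carry 1
  1+1+1 = 1 carry 1
  0+0+1 = 1
  1+0 = 1
  1+0 = 1
  1+0 = 1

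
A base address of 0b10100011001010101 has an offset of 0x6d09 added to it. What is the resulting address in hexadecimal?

0b10100011001010101 = 0x14655 in hexadecimal.
Add column by column in base 16, right to left:
  5+9 = e
  5+0 = 5
  6+d = 3 carry 1
  4+6+1 = b
  1+0 = 1

0x1b35e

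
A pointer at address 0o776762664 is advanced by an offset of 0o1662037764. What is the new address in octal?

0o2661022650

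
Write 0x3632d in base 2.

0b110110001100101101

Expand each hex digit to 4 bits: 3=0011 6=0110 3=0011 2=0010 d=1101.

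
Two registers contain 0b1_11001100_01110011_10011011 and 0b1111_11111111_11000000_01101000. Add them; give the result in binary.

0b10001110011000011010000000011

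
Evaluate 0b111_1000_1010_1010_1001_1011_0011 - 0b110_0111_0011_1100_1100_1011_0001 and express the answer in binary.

Subtract column by column in base 2:
  1-1 → 0
  1-0 → 1
  0-0 → 0
  0-0 → 0
  1-1 → 0
  1-1 → 0
  0-0 → 0
  1-1 → 0
  1-0 → 1
  0-0 → 0
  0-1 → 1 (borrow)
  1-1-1 → 1 (borrow)
  0-0-1 → 1 (borrow)
  1-0-1 → 0
  0-1 → 1 (borrow)
  1-1-1 → 1 (borrow)
  0-1-1 → 0 (borrow)
  1-1-1 → 1 (borrow)
  0-0-1 → 1 (borrow)
  1-0-1 → 0
  0-1 → 1 (borrow)
  0-1-1 → 0 (borrow)
  0-1-1 → 0 (borrow)
  1-0-1 → 0
  1-0 → 1
  1-1 → 0
  1-1 → 0

0b1000101101101110100000010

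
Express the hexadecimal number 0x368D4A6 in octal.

Expand each hex digit to 4 bits: 3=0011 6=0110 8=1000 D=1101 4=0100 A=1010 6=0110.
Group the bits in threes: 011 011 010 001 101 010 010 100 110 → 332152246.

0o332152246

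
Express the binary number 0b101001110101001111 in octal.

0o516517

Group the bits in threes: 101 001 110 101 001 111 → 516517.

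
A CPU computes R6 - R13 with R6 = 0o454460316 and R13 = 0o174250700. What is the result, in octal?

Subtract column by column in base 8:
  6-0 → 6
  1-0 → 1
  3-7 → 4 (borrow)
  0-0-1 → 7 (borrow)
  6-5-1 → 0
  4-2 → 2
  4-4 → 0
  5-7 → 6 (borrow)
  4-1-1 → 2

0o260207416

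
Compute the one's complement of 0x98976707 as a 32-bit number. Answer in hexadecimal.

0x676898F8

Each hex digit d becomes F−d:
  9→6, 8→7, 9→6, 7→8, 6→9, 7→8, 0→F, 7→8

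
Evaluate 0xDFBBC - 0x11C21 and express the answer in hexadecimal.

0xCDF9B

Subtract column by column in base 16:
  C-1 → B
  B-2 → 9
  B-C → F (borrow)
  F-1-1 → D
  D-1 → C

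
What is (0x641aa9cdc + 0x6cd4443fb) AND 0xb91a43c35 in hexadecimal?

0x900a42015

Add column by column in base 16, right to left:
  c+b = 7 carry 1
  d+f+1 = d carry 1
  c+3+1 = 0 carry 1
  9+4+1 = e
  a+4 = e
  a+4 = e
  1+d = e
  4+c = 0 carry 1
  6+6+1 = d
Sum = 0xd0eeee0d7; now AND with 0xb91a43c35:
  d&b=9, 0&9=0, e&1=0, e&a=a, e&4=4, e&3=2, 0&c=0, d&3=1, 7&5=5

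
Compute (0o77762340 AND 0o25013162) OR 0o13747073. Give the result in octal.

0o37747173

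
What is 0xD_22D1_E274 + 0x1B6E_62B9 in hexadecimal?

Add column by column in base 16, right to left:
  4+9 = D
  7+B = 2 carry 1
  2+2+1 = 5
  E+6 = 4 carry 1
  1+E+1 = 0 carry 1
  D+6+1 = 4 carry 1
  2+B+1 = E
  2+1 = 3
  D+0 = D

0xD3E40452D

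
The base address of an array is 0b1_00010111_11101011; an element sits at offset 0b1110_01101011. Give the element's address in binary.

0b10010011001010110

Add column by column in base 2, right to left:
  1+1 = 0 carry 1
  1+1+1 = 1 carry 1
  0+0+1 = 1
  1+1 = 0 carry 1
  0+0+1 = 1
  1+1 = 0 carry 1
  1+1+1 = 1 carry 1
  1+0+1 = 0 carry 1
  1+0+1 = 0 carry 1
  1+1+1 = 1 carry 1
  1+1+1 = 1 carry 1
  0+1+1 = 0 carry 1
  1+0+1 = 0 carry 1
  0+0+1 = 1
  0+0 = 0
  0+0 = 0
  1+0 = 1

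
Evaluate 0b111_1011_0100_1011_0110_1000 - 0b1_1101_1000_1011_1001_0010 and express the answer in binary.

Subtract column by column in base 2:
  0-0 → 0
  0-1 → 1 (borrow)
  0-0-1 → 1 (borrow)
  1-0-1 → 0
  0-1 → 1 (borrow)
  1-0-1 → 0
  1-0 → 1
  0-1 → 1 (borrow)
  1-1-1 → 1 (borrow)
  1-1-1 → 1 (borrow)
  0-0-1 → 1 (borrow)
  1-1-1 → 1 (borrow)
  0-0-1 → 1 (borrow)
  0-0-1 → 1 (borrow)
  1-0-1 → 0
  0-1 → 1 (borrow)
  1-1-1 → 1 (borrow)
  1-0-1 → 0
  0-1 → 1 (borrow)
  1-1-1 → 1 (borrow)
  1-1-1 → 1 (borrow)
  1-0-1 → 0
  1-0 → 1

0b10111011011111111010110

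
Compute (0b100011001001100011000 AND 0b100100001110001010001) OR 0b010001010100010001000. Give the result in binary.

0b110001011100010011000

0b100011001001100011000 AND 0b100100001110001010001 = 0b100000001000000010000.
Then OR with 0b010001010100010001000.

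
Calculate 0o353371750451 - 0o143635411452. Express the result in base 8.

0o207534336777

Subtract column by column in base 8:
  1-2 → 7 (borrow)
  5-5-1 → 7 (borrow)
  4-4-1 → 7 (borrow)
  0-1-1 → 6 (borrow)
  5-1-1 → 3
  7-4 → 3
  1-5 → 4 (borrow)
  7-3-1 → 3
  3-6 → 5 (borrow)
  3-3-1 → 7 (borrow)
  5-4-1 → 0
  3-1 → 2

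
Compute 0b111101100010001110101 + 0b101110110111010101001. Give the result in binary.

Add column by column in base 2, right to left:
  1+1 = 0 carry 1
  0+0+1 = 1
  1+0 = 1
  0+1 = 1
  1+0 = 1
  1+1 = 0 carry 1
  1+0+1 = 0 carry 1
  0+1+1 = 0 carry 1
  0+0+1 = 1
  0+1 = 1
  1+1 = 0 carry 1
  0+1+1 = 0 carry 1
  0+0+1 = 1
  0+1 = 1
  1+1 = 0 carry 1
  1+0+1 = 0 carry 1
  0+1+1 = 0 carry 1
  1+1+1 = 1 carry 1
  1+1+1 = 1 carry 1
  1+0+1 = 0 carry 1
  1+1+1 = 1 carry 1
  final carry 1

0b1101100011001100011110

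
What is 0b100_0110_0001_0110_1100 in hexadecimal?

0x4616C

Group the bits into nibbles: 0100 0110 0001 0110 1100 → 4616C.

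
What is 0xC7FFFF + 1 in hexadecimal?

0xC80000

The trailing 4 digits are F (max in base 16), so adding 1 cascades: they roll to 0 and the next digit up increments.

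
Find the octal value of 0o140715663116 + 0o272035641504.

Add column by column in base 8, right to left:
  6+4 = 2 carry 1
  1+0+1 = 2
  1+5 = 6
  3+1 = 4
  6+4 = 2 carry 1
  6+6+1 = 5 carry 1
  5+5+1 = 3 carry 1
  1+3+1 = 5
  7+0 = 7
  0+2 = 2
  4+7 = 3 carry 1
  1+2+1 = 4

0o432753524622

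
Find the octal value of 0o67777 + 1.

0o70000

The trailing 4 digits are 7 (max in base 8), so adding 1 cascades: they roll to 0 and the next digit up increments.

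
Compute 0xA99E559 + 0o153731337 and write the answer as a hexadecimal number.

0o153731337 = 0x1AFB2DF in hexadecimal.
Add column by column in base 16, right to left:
  9+F = 8 carry 1
  5+D+1 = 3 carry 1
  5+2+1 = 8
  E+B = 9 carry 1
  9+F+1 = 9 carry 1
  9+A+1 = 4 carry 1
  A+1+1 = C

0xC499838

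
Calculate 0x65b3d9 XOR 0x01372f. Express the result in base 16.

0x6484f6

XOR each hex digit independently (no carries):
  6^0=6, 5^1=4, b^3=8, 3^7=4, d^2=f, 9^f=6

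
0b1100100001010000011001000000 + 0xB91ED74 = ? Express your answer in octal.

0b1100100001010000011001000000 = 0o1441203100 in octal.
0xB91ED74 = 0o1344366564 in octal.
Add column by column in base 8, right to left:
  0+4 = 4
  0+6 = 6
  1+5 = 6
  3+6 = 1 carry 1
  0+6+1 = 7
  2+3 = 5
  1+4 = 5
  4+4 = 0 carry 1
  4+3+1 = 0 carry 1
  1+1+1 = 3

0o3005571664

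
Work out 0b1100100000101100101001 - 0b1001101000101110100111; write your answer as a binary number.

0b10110111111110000010

Subtract column by column in base 2:
  1-1 → 0
  0-1 → 1 (borrow)
  0-1-1 → 0 (borrow)
  1-0-1 → 0
  0-0 → 0
  1-1 → 0
  0-0 → 0
  0-1 → 1 (borrow)
  1-1-1 → 1 (borrow)
  1-1-1 → 1 (borrow)
  0-0-1 → 1 (borrow)
  1-1-1 → 1 (borrow)
  0-0-1 → 1 (borrow)
  0-0-1 → 1 (borrow)
  0-0-1 → 1 (borrow)
  0-1-1 → 0 (borrow)
  0-0-1 → 1 (borrow)
  1-1-1 → 1 (borrow)
  0-1-1 → 0 (borrow)
  0-0-1 → 1 (borrow)
  1-0-1 → 0
  1-1 → 0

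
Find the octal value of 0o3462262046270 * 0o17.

0o65763157077310

Multiply each base-8 digit by 15, carrying:
  0×15 = 0 → write 0
  7×15 = 105 → write 1 carry 13
  2×15+13 = 43 → write 3 carry 5
  6×15+5 = 95 → write 7 carry 11
  4×15+11 = 71 → write 7 carry 8
  0×15+8 = 8 → write 0 carry 1
  2×15+1 = 31 → write 7 carry 3
  6×15+3 = 93 → write 5 carry 11
  2×15+11 = 41 → write 1 carry 5
  2×15+5 = 35 → write 3 carry 4
  6×15+4 = 94 → write 6 carry 11
  4×15+11 = 71 → write 7 carry 8
  3×15+8 = 53 → write 5 carry 6
  remaining carry: 6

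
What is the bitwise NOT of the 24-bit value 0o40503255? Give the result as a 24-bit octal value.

0o37274522

Each oct digit d becomes 7−d:
  4→3, 0→7, 5→2, 0→7, 3→4, 2→5, 5→2, 5→2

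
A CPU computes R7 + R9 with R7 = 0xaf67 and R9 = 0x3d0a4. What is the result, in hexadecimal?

0x4800b

Add column by column in base 16, right to left:
  7+4 = b
  6+a = 0 carry 1
  f+0+1 = 0 carry 1
  a+d+1 = 8 carry 1
  0+3+1 = 4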